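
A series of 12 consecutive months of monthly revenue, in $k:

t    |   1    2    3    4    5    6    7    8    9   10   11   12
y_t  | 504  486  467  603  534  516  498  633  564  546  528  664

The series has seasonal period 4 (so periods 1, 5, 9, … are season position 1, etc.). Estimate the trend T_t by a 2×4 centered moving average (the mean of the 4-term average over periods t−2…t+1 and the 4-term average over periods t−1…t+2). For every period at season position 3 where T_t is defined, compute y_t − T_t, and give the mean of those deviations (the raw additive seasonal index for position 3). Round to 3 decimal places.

-51.375

Season position 3 occurs at t = 3, 7 (where T_t is defined).
t=3: T_3 = 518.75000; y_3 − T_3 = 467 − 518.75000 = -51.75000
t=7: T_7 = 549.00000; y_7 − T_7 = 498 − 549.00000 = -51.00000
Mean deviation: (-51.75000 + -51.00000) / 2 = -51.375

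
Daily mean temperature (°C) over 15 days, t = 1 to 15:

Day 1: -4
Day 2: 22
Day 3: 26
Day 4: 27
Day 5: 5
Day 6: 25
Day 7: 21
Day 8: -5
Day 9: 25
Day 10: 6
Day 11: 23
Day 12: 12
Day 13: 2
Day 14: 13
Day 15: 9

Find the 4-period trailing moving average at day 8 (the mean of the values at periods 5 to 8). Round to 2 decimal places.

Sum of periods 5–8: 5 + 25 + 21 + (-5) = 46
Divide by 4: 46 / 4 = 11.50

11.50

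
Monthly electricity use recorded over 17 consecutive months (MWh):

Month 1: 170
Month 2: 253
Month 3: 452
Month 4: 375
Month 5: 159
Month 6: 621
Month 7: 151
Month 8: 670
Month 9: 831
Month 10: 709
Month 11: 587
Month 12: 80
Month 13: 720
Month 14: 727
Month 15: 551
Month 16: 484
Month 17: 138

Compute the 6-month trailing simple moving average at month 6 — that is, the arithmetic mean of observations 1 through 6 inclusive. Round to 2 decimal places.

338.33

Sum of periods 1–6: 170 + 253 + 452 + 375 + 159 + 621 = 2030
Divide by 6: 2030 / 6 = 338.33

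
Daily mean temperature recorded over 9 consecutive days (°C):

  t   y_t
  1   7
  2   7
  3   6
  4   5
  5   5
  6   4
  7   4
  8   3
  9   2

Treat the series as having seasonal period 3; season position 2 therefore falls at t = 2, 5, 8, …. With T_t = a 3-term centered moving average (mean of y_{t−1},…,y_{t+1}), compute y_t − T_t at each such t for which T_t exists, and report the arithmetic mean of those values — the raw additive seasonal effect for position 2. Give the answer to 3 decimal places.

0.222

Season position 2 occurs at t = 2, 5, 8 (where T_t is defined).
t=2: T_2 = 6.66667; y_2 − T_2 = 7 − 6.66667 = 0.33333
t=5: T_5 = 4.66667; y_5 − T_5 = 5 − 4.66667 = 0.33333
t=8: T_8 = 3.00000; y_8 − T_8 = 3 − 3.00000 = 0.00000
Mean deviation: (0.33333 + 0.33333 + 0.00000) / 3 = 0.222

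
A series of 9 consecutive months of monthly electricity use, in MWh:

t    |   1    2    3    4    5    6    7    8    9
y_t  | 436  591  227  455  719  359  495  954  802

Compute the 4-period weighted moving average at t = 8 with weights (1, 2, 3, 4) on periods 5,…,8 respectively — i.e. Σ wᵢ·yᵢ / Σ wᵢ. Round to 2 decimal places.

673.80

Weighted sum: 1·719 + 2·359 + 3·495 + 4·954 = 719 + 718 + 1485 + 3816 = 6738
Weight total: 1 + 2 + 3 + 4 = 10
WMA = 6738 / 10 = 673.80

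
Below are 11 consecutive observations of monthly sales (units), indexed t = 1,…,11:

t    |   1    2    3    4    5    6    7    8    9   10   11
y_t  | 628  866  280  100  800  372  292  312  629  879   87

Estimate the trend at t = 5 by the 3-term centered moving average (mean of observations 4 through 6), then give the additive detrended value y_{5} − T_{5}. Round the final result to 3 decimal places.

Trend T_5 = (100 + 800 + 372) / 3 = 1272/3 = 424.00000
Detrended value: 800 − 424.00000 = 376.000

376.000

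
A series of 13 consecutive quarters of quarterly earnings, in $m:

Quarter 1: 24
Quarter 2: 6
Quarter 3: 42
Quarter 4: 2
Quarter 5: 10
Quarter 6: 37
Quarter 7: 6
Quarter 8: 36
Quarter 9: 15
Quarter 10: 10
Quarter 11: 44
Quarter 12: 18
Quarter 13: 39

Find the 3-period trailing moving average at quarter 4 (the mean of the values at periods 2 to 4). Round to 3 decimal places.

16.667

Sum of periods 2–4: 6 + 42 + 2 = 50
Divide by 3: 50 / 3 = 16.667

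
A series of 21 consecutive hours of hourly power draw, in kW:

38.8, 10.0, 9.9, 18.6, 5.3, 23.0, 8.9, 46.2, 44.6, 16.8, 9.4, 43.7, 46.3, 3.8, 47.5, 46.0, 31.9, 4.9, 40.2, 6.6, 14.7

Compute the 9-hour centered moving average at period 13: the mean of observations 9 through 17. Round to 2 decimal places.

Sum of periods 9–17: 44.6 + 16.8 + 9.4 + 43.7 + 46.3 + 3.8 + 47.5 + 46.0 + 31.9 = 290.0
Divide by 9: 290.0 / 9 = 32.22

32.22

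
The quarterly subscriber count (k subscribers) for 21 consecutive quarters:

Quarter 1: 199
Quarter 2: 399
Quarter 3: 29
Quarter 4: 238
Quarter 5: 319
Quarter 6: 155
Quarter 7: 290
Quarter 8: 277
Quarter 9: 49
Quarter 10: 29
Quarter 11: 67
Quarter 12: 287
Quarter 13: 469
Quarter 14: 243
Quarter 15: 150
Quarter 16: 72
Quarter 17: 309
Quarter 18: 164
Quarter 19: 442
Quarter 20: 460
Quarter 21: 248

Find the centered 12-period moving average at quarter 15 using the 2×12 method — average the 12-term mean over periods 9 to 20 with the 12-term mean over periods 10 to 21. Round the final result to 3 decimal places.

236.708

Sum over 9–20: 49 + 29 + 67 + 287 + 469 + 243 + 150 + 72 + 309 + 164 + 442 + 460 = 2741
Sum over 10–21: 29 + 67 + 287 + 469 + 243 + 150 + 72 + 309 + 164 + 442 + 460 + 248 = 2940
CMA at t=15 = (2741 + 2940) / (2·12) = 5681 / 24 = 236.708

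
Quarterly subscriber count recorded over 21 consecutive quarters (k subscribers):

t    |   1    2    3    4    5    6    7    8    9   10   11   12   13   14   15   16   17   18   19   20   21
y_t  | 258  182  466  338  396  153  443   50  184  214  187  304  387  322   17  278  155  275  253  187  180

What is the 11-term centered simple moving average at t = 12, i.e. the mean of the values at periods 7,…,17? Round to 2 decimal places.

231.00

Sum of periods 7–17: 443 + 50 + 184 + 214 + 187 + 304 + 387 + 322 + 17 + 278 + 155 = 2541
Divide by 11: 2541 / 11 = 231.00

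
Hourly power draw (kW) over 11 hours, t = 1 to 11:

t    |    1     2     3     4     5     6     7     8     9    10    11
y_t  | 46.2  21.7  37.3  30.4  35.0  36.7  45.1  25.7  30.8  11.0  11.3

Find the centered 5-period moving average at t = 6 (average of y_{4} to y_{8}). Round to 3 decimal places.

Sum of periods 4–8: 30.4 + 35.0 + 36.7 + 45.1 + 25.7 = 172.9
Divide by 5: 172.9 / 5 = 34.580

34.580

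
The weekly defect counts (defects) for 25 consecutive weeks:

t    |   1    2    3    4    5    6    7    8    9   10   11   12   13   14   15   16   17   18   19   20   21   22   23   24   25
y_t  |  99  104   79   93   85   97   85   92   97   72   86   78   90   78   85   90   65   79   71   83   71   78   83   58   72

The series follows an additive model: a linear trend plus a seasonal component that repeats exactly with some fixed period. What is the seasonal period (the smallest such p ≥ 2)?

7

First differences y_{t+1} − y_t: 5, -25, 14, -8, 12, -12, 7, 5, -25, 14, -8, 12, -12, 7, 5, -25, …
The difference pattern repeats every 7 terms and not for any smaller step, so p = 7.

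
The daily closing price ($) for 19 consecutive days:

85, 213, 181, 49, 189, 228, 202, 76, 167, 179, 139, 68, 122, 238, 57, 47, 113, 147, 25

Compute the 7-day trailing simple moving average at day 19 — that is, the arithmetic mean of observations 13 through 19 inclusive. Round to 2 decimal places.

Sum of periods 13–19: 122 + 238 + 57 + 47 + 113 + 147 + 25 = 749
Divide by 7: 749 / 7 = 107.00

107.00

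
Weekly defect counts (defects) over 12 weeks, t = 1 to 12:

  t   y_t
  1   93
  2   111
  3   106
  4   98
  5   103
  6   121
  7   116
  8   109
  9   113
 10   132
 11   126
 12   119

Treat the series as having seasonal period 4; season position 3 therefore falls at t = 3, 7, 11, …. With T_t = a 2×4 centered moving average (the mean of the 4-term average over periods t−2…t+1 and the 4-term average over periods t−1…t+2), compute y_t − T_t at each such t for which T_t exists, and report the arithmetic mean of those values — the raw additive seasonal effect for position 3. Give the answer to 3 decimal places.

Season position 3 occurs at t = 3, 7 (where T_t is defined).
t=3: T_3 = 103.25000; y_3 − T_3 = 106 − 103.25000 = 2.75000
t=7: T_7 = 113.50000; y_7 − T_7 = 116 − 113.50000 = 2.50000
Mean deviation: (2.75000 + 2.50000) / 2 = 2.625

2.625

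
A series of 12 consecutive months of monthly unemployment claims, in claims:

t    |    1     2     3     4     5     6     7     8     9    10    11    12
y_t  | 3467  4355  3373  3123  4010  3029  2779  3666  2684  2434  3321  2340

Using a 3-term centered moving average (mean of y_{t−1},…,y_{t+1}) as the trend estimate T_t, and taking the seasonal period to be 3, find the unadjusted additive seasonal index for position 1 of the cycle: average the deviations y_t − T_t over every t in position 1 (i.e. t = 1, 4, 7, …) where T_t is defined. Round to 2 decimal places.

Season position 1 occurs at t = 4, 7, 10 (where T_t is defined).
t=4: T_4 = 3502.0000; y_4 − T_4 = 3123 − 3502.0000 = -379.0000
t=7: T_7 = 3158.0000; y_7 − T_7 = 2779 − 3158.0000 = -379.0000
t=10: T_10 = 2813.0000; y_10 − T_10 = 2434 − 2813.0000 = -379.0000
Mean deviation: (-379.0000 + -379.0000 + -379.0000) / 3 = -379.00

-379.00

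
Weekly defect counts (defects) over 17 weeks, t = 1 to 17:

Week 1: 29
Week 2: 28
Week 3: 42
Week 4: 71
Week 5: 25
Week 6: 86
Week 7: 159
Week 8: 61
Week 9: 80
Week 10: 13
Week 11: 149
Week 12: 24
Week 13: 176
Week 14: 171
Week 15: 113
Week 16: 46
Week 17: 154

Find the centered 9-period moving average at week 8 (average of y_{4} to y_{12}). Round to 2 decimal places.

74.22

Sum of periods 4–12: 71 + 25 + 86 + 159 + 61 + 80 + 13 + 149 + 24 = 668
Divide by 9: 668 / 9 = 74.22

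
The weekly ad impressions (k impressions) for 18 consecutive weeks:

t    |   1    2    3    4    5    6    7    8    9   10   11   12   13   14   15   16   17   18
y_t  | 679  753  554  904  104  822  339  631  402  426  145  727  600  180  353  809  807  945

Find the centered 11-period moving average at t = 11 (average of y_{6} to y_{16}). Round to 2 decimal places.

Sum of periods 6–16: 822 + 339 + 631 + 402 + 426 + 145 + 727 + 600 + 180 + 353 + 809 = 5434
Divide by 11: 5434 / 11 = 494.00

494.00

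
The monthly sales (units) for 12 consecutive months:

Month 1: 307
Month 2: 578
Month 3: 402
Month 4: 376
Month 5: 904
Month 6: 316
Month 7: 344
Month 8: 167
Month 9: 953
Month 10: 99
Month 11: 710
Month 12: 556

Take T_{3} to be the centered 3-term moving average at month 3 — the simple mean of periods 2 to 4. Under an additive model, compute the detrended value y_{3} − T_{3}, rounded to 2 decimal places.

-50.00

Trend T_3 = (578 + 402 + 376) / 3 = 1356/3 = 452.0000
Detrended value: 402 − 452.0000 = -50.00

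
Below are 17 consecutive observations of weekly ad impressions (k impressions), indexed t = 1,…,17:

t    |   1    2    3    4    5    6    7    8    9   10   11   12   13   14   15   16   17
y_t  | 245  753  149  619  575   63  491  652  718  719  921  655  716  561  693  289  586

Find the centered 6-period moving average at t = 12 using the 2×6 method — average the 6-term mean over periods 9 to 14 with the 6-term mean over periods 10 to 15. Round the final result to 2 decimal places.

712.92

Sum over 9–14: 718 + 719 + 921 + 655 + 716 + 561 = 4290
Sum over 10–15: 719 + 921 + 655 + 716 + 561 + 693 = 4265
CMA at t=12 = (4290 + 4265) / (2·6) = 8555 / 12 = 712.92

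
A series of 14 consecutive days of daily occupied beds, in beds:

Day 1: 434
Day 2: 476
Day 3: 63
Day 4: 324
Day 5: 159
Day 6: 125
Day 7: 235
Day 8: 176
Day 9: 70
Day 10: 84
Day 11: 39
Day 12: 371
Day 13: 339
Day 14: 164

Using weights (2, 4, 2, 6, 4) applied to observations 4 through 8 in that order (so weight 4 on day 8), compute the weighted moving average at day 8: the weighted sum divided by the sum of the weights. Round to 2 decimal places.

Weighted sum: 2·324 + 4·159 + 2·125 + 6·235 + 4·176 = 648 + 636 + 250 + 1410 + 704 = 3648
Weight total: 2 + 4 + 2 + 6 + 4 = 18
WMA = 3648 / 18 = 202.67

202.67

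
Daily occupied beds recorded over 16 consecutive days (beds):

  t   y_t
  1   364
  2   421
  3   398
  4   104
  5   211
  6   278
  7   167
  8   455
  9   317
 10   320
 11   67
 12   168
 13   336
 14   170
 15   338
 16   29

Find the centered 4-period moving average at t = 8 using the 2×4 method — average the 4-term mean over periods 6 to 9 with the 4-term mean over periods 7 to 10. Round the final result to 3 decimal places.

Sum over 6–9: 278 + 167 + 455 + 317 = 1217
Sum over 7–10: 167 + 455 + 317 + 320 = 1259
CMA at t=8 = (1217 + 1259) / (2·4) = 2476 / 8 = 309.500

309.500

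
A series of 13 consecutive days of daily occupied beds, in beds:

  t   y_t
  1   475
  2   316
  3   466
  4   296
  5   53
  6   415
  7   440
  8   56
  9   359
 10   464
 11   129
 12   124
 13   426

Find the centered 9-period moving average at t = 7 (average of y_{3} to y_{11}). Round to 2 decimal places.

Sum of periods 3–11: 466 + 296 + 53 + 415 + 440 + 56 + 359 + 464 + 129 = 2678
Divide by 9: 2678 / 9 = 297.56

297.56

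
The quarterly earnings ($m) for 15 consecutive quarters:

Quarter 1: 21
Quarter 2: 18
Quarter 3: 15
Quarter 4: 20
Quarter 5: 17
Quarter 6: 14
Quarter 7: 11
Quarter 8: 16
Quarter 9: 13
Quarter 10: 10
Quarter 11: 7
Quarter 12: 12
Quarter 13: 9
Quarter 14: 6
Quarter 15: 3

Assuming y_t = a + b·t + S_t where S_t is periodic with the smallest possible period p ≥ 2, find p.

4

First differences y_{t+1} − y_t: -3, -3, 5, -3, -3, -3, 5, -3, -3, -3, …
The difference pattern repeats every 4 terms and not for any smaller step, so p = 4.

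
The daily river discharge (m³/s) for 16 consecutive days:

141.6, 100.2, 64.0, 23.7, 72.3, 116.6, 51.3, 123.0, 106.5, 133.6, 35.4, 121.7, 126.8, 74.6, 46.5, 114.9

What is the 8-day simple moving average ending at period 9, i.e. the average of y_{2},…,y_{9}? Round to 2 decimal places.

Sum of periods 2–9: 100.2 + 64.0 + 23.7 + 72.3 + 116.6 + 51.3 + 123.0 + 106.5 = 657.6
Divide by 8: 657.6 / 8 = 82.20

82.20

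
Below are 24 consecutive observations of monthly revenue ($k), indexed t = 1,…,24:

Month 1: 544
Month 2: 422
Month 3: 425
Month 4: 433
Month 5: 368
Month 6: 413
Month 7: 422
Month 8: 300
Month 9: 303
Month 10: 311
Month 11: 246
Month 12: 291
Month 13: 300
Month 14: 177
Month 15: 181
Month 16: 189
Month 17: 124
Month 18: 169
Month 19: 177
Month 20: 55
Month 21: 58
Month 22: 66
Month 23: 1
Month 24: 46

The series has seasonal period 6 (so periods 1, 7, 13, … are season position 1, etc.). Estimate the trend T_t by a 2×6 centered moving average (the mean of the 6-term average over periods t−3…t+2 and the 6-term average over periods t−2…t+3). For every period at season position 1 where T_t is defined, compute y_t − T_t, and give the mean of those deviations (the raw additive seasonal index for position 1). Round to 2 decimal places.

Season position 1 occurs at t = 7, 13, 19 (where T_t is defined).
t=7: T_7 = 363.0000; y_7 − T_7 = 422 − 363.0000 = 59.0000
t=13: T_13 = 240.8333; y_13 − T_13 = 300 − 240.8333 = 59.1667
t=19: T_19 = 118.4167; y_19 − T_19 = 177 − 118.4167 = 58.5833
Mean deviation: (59.0000 + 59.1667 + 58.5833) / 3 = 58.92

58.92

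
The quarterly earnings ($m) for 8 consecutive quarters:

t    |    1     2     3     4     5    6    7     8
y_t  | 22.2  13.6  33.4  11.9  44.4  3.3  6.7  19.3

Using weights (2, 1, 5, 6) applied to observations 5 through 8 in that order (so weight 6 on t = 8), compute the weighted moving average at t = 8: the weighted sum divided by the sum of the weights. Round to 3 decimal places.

Weighted sum: 2·44.4 + 1·3.3 + 5·6.7 + 6·19.3 = 88.8 + 3.3 + 33.5 + 115.8 = 241.4
Weight total: 2 + 1 + 5 + 6 = 14
WMA = 241.4 / 14 = 17.243

17.243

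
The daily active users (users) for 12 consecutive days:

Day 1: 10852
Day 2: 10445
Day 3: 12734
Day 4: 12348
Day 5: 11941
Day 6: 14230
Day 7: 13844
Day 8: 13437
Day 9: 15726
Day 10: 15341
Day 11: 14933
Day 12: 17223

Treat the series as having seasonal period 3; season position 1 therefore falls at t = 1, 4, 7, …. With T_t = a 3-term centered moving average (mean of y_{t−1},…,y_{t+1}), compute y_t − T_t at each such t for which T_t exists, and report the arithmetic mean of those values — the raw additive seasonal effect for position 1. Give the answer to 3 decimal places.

Season position 1 occurs at t = 4, 7, 10 (where T_t is defined).
t=4: T_4 = 12341.00000; y_4 − T_4 = 12348 − 12341.00000 = 7.00000
t=7: T_7 = 13837.00000; y_7 − T_7 = 13844 − 13837.00000 = 7.00000
t=10: T_10 = 15333.33333; y_10 − T_10 = 15341 − 15333.33333 = 7.66667
Mean deviation: (7.00000 + 7.00000 + 7.66667) / 3 = 7.222

7.222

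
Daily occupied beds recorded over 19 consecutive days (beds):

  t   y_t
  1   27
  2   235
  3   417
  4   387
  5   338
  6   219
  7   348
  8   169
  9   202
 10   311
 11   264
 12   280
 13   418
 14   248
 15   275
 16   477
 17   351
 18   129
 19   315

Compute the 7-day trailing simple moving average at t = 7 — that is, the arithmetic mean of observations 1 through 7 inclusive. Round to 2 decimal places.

281.57

Sum of periods 1–7: 27 + 235 + 417 + 387 + 338 + 219 + 348 = 1971
Divide by 7: 1971 / 7 = 281.57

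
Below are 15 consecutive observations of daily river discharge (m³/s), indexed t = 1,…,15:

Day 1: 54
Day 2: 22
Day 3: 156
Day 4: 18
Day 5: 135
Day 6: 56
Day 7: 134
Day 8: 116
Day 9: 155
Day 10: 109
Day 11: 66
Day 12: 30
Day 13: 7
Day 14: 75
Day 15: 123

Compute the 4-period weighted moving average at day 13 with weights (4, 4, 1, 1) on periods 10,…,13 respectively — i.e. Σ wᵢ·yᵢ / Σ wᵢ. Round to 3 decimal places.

73.700

Weighted sum: 4·109 + 4·66 + 1·30 + 1·7 = 436 + 264 + 30 + 7 = 737
Weight total: 4 + 4 + 1 + 1 = 10
WMA = 737 / 10 = 73.700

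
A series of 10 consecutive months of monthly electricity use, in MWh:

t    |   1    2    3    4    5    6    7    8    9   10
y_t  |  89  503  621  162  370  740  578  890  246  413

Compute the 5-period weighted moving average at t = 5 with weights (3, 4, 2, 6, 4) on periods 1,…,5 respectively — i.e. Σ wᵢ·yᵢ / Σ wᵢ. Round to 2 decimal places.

314.37

Weighted sum: 3·89 + 4·503 + 2·621 + 6·162 + 4·370 = 267 + 2012 + 1242 + 972 + 1480 = 5973
Weight total: 3 + 4 + 2 + 6 + 4 = 19
WMA = 5973 / 19 = 314.37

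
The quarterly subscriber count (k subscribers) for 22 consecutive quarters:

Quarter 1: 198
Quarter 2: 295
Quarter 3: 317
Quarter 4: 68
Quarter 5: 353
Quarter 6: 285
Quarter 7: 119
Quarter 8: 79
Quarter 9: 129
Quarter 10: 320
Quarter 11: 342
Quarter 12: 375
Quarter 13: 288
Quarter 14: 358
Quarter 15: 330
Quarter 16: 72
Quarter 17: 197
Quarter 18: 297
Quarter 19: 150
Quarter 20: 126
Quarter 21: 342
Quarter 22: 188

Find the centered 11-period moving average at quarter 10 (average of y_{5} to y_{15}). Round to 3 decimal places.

270.727

Sum of periods 5–15: 353 + 285 + 119 + 79 + 129 + 320 + 342 + 375 + 288 + 358 + 330 = 2978
Divide by 11: 2978 / 11 = 270.727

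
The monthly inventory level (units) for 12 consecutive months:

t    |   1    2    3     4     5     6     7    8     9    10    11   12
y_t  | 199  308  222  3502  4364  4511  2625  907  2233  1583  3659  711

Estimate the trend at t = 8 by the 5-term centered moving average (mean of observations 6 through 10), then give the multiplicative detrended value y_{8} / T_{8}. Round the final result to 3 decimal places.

Trend T_8 = (4511 + 2625 + 907 + 2233 + 1583) / 5 = 11859/5 = 2371.80000
Ratio to trend: 907 / 2371.80000 = 0.382

0.382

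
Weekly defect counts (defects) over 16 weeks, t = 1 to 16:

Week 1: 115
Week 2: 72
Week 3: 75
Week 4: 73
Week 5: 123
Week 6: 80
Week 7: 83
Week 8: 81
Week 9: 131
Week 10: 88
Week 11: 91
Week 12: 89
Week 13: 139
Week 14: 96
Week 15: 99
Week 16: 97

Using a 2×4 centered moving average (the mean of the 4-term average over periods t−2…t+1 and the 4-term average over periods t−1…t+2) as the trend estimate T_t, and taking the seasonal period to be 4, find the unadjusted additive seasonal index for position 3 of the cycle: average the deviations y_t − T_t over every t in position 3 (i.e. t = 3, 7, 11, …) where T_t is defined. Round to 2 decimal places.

-9.75

Season position 3 occurs at t = 3, 7, 11 (where T_t is defined).
t=3: T_3 = 84.7500; y_3 − T_3 = 75 − 84.7500 = -9.7500
t=7: T_7 = 92.7500; y_7 − T_7 = 83 − 92.7500 = -9.7500
t=11: T_11 = 100.7500; y_11 − T_11 = 91 − 100.7500 = -9.7500
Mean deviation: (-9.7500 + -9.7500 + -9.7500) / 3 = -9.75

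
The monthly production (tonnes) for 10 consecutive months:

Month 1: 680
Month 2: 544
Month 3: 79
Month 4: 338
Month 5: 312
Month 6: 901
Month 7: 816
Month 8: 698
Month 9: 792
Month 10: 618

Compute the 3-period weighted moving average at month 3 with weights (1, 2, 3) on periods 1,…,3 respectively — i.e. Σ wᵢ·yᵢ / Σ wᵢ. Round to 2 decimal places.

Weighted sum: 1·680 + 2·544 + 3·79 = 680 + 1088 + 237 = 2005
Weight total: 1 + 2 + 3 = 6
WMA = 2005 / 6 = 334.17

334.17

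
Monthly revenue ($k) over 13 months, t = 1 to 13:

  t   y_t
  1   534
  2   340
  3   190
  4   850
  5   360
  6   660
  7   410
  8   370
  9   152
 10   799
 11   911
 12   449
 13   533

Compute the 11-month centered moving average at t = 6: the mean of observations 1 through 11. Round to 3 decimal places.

506.909

Sum of periods 1–11: 534 + 340 + 190 + 850 + 360 + 660 + 410 + 370 + 152 + 799 + 911 = 5576
Divide by 11: 5576 / 11 = 506.909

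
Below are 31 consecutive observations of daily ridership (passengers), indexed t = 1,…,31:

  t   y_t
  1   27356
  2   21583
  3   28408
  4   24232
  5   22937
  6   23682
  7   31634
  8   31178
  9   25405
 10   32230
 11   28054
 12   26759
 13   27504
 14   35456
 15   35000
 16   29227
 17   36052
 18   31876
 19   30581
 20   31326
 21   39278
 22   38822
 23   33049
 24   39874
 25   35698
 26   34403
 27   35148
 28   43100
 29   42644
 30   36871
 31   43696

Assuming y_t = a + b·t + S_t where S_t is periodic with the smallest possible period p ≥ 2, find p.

First differences y_{t+1} − y_t: -5773, 6825, -4176, -1295, 745, 7952, -456, -5773, 6825, -4176, -1295, 745, 7952, -456, -5773, 6825, …
The difference pattern repeats every 7 terms and not for any smaller step, so p = 7.

7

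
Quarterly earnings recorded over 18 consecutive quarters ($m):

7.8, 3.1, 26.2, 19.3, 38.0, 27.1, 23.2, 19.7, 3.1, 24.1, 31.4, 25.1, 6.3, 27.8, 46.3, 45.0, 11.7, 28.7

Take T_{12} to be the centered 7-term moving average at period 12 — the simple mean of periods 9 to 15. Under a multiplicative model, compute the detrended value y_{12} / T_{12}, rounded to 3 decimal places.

Trend T_12 = (3.1 + 24.1 + 31.4 + 25.1 + 6.3 + 27.8 + 46.3) / 7 = 164.1/7 = 23.44286
Ratio to trend: 25.1 / 23.44286 = 1.071

1.071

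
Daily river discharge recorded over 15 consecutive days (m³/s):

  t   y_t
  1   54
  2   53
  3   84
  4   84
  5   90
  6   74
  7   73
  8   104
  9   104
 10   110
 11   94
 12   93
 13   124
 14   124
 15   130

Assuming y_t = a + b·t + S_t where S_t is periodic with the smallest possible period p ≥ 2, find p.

First differences y_{t+1} − y_t: -1, 31, 0, 6, -16, -1, 31, 0, 6, -16, -1, 31, …
The difference pattern repeats every 5 terms and not for any smaller step, so p = 5.

5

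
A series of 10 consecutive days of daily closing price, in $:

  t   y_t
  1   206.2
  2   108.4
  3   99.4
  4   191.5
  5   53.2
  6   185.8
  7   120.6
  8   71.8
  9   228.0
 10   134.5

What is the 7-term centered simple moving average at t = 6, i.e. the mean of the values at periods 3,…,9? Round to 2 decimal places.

Sum of periods 3–9: 99.4 + 191.5 + 53.2 + 185.8 + 120.6 + 71.8 + 228.0 = 950.3
Divide by 7: 950.3 / 7 = 135.76

135.76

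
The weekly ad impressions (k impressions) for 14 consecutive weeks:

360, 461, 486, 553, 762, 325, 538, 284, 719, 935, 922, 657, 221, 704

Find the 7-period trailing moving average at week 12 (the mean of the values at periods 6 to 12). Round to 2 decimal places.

625.71

Sum of periods 6–12: 325 + 538 + 284 + 719 + 935 + 922 + 657 = 4380
Divide by 7: 4380 / 7 = 625.71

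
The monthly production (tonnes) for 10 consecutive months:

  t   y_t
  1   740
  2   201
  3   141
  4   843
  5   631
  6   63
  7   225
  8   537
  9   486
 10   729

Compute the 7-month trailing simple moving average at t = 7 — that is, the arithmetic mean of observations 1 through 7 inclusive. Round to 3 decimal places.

406.286

Sum of periods 1–7: 740 + 201 + 141 + 843 + 631 + 63 + 225 = 2844
Divide by 7: 2844 / 7 = 406.286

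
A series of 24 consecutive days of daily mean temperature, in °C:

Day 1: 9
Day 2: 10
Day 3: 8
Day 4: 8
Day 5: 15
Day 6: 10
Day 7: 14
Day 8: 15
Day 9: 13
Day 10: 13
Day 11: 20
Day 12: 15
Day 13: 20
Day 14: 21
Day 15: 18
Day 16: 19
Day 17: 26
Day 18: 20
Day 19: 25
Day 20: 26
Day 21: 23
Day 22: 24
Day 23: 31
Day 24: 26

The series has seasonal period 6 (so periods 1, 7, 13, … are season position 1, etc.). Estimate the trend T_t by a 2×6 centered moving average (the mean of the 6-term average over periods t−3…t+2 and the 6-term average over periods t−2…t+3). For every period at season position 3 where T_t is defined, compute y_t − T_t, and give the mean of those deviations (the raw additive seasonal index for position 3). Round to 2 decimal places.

Season position 3 occurs at t = 9, 15, 21 (where T_t is defined).
t=9: T_9 = 14.5833; y_9 − T_9 = 13 − 14.5833 = -1.5833
t=15: T_15 = 20.2500; y_15 − T_15 = 18 − 20.2500 = -2.2500
t=21: T_21 = 25.3333; y_21 − T_21 = 23 − 25.3333 = -2.3333
Mean deviation: (-1.5833 + -2.2500 + -2.3333) / 3 = -2.06

-2.06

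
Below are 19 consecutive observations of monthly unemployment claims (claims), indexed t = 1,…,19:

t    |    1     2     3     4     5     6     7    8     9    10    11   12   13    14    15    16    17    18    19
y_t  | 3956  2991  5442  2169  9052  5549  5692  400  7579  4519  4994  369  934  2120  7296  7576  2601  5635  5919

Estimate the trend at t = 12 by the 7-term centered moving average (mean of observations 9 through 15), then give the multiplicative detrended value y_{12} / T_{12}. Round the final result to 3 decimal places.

0.093

Trend T_12 = (7579 + 4519 + 4994 + 369 + 934 + 2120 + 7296) / 7 = 27811/7 = 3973.00000
Ratio to trend: 369 / 3973.00000 = 0.093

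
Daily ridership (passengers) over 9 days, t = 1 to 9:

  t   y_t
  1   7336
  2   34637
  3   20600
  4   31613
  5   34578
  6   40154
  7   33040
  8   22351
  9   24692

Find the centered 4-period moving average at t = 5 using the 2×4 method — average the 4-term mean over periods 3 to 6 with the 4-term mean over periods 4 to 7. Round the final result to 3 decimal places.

33291.250

Sum over 3–6: 20600 + 31613 + 34578 + 40154 = 126945
Sum over 4–7: 31613 + 34578 + 40154 + 33040 = 139385
CMA at t=5 = (126945 + 139385) / (2·4) = 266330 / 8 = 33291.250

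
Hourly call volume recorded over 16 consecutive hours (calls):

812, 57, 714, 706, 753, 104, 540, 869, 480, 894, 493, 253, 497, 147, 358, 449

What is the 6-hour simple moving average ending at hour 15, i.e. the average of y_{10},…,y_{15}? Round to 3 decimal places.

Sum of periods 10–15: 894 + 493 + 253 + 497 + 147 + 358 = 2642
Divide by 6: 2642 / 6 = 440.333

440.333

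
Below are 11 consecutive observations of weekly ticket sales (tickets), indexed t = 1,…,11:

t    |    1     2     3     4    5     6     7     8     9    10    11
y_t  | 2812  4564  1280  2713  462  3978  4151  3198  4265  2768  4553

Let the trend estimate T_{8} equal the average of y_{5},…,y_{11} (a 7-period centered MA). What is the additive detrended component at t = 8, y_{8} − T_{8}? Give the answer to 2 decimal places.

Trend T_8 = (462 + 3978 + 4151 + 3198 + 4265 + 2768 + 4553) / 7 = 23375/7 = 3339.2857
Detrended value: 3198 − 3339.2857 = -141.29

-141.29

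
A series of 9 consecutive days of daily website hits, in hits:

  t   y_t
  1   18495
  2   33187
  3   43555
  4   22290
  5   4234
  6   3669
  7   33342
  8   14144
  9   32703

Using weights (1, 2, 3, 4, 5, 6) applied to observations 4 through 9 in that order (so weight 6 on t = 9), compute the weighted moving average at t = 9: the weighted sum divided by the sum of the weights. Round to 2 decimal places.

Weighted sum: 1·22290 + 2·4234 + 3·3669 + 4·33342 + 5·14144 + 6·32703 = 22290 + 8468 + 11007 + 133368 + 70720 + 196218 = 442071
Weight total: 1 + 2 + 3 + 4 + 5 + 6 = 21
WMA = 442071 / 21 = 21051.00

21051.00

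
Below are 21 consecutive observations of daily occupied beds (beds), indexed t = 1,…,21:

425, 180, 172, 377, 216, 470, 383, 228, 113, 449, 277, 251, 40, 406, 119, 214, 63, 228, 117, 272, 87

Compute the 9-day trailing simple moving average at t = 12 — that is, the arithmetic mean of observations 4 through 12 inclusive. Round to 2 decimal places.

Sum of periods 4–12: 377 + 216 + 470 + 383 + 228 + 113 + 449 + 277 + 251 = 2764
Divide by 9: 2764 / 9 = 307.11

307.11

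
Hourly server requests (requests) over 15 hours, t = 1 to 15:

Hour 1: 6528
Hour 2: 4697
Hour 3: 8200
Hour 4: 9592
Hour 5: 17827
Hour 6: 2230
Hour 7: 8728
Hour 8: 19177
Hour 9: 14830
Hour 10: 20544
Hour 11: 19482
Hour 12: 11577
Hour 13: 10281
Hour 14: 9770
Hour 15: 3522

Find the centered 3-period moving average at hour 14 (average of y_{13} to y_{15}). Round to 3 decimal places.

7857.667

Sum of periods 13–15: 10281 + 9770 + 3522 = 23573
Divide by 3: 23573 / 3 = 7857.667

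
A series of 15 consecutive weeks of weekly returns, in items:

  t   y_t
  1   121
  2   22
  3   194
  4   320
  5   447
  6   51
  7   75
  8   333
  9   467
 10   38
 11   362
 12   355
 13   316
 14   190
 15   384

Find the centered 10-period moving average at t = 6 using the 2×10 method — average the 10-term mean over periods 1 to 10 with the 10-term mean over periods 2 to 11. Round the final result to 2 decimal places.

218.85

Sum over 1–10: 121 + 22 + 194 + 320 + 447 + 51 + 75 + 333 + 467 + 38 = 2068
Sum over 2–11: 22 + 194 + 320 + 447 + 51 + 75 + 333 + 467 + 38 + 362 = 2309
CMA at t=6 = (2068 + 2309) / (2·10) = 4377 / 20 = 218.85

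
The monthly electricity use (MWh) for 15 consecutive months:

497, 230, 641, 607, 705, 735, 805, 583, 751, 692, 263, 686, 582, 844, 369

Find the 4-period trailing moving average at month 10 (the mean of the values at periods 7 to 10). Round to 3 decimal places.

707.750

Sum of periods 7–10: 805 + 583 + 751 + 692 = 2831
Divide by 4: 2831 / 4 = 707.750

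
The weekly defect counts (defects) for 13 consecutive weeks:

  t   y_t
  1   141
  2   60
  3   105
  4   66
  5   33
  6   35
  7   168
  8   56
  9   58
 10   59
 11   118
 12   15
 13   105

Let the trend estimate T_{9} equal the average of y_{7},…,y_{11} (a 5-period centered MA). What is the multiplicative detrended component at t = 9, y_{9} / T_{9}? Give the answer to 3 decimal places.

Trend T_9 = (168 + 56 + 58 + 59 + 118) / 5 = 459/5 = 91.80000
Ratio to trend: 58 / 91.80000 = 0.632

0.632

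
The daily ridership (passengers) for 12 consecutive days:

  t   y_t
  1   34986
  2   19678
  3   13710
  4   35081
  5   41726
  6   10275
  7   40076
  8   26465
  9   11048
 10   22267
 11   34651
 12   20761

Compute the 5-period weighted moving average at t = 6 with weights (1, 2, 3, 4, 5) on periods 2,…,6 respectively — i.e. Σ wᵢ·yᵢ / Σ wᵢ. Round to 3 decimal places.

24708.000

Weighted sum: 1·19678 + 2·13710 + 3·35081 + 4·41726 + 5·10275 = 19678 + 27420 + 105243 + 166904 + 51375 = 370620
Weight total: 1 + 2 + 3 + 4 + 5 = 15
WMA = 370620 / 15 = 24708.000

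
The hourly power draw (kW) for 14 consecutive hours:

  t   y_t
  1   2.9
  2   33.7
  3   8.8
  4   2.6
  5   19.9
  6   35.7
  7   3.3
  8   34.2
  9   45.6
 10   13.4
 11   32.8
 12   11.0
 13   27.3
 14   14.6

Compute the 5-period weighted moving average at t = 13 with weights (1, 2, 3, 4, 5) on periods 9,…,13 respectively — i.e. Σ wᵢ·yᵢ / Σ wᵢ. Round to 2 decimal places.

Weighted sum: 1·45.6 + 2·13.4 + 3·32.8 + 4·11.0 + 5·27.3 = 45.6 + 26.8 + 98.4 + 44.0 + 136.5 = 351.3
Weight total: 1 + 2 + 3 + 4 + 5 = 15
WMA = 351.3 / 15 = 23.42

23.42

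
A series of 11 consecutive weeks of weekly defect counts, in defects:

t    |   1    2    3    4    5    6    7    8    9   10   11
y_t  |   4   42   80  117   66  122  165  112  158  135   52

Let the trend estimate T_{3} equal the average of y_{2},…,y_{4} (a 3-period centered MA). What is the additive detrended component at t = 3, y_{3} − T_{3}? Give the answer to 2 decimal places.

Trend T_3 = (42 + 80 + 117) / 3 = 239/3 = 79.6667
Detrended value: 80 − 79.6667 = 0.33

0.33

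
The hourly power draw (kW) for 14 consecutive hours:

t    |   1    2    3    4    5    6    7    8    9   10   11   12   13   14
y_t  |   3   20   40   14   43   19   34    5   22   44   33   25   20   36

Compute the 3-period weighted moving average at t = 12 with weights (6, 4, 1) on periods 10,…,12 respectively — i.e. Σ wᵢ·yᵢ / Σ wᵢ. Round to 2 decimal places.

38.27

Weighted sum: 6·44 + 4·33 + 1·25 = 264 + 132 + 25 = 421
Weight total: 6 + 4 + 1 = 11
WMA = 421 / 11 = 38.27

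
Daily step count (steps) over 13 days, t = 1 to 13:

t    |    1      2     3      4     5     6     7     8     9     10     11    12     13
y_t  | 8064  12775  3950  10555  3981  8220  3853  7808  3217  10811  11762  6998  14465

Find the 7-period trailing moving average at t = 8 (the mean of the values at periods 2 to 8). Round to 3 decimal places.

7306.000

Sum of periods 2–8: 12775 + 3950 + 10555 + 3981 + 8220 + 3853 + 7808 = 51142
Divide by 7: 51142 / 7 = 7306.000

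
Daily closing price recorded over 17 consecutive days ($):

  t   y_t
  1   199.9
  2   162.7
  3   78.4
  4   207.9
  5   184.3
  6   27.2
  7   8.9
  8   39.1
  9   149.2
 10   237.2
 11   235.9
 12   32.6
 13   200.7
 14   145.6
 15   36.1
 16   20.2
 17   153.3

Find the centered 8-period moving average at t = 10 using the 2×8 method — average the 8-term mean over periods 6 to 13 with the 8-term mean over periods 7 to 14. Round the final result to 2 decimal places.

Sum over 6–13: 27.2 + 8.9 + 39.1 + 149.2 + 237.2 + 235.9 + 32.6 + 200.7 = 930.8
Sum over 7–14: 8.9 + 39.1 + 149.2 + 237.2 + 235.9 + 32.6 + 200.7 + 145.6 = 1049.2
CMA at t=10 = (930.8 + 1049.2) / (2·8) = 1980.0 / 16 = 123.75

123.75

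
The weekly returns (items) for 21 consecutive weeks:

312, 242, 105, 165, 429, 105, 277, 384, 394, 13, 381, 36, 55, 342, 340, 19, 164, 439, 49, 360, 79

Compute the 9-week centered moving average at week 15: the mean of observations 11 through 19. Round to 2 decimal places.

Sum of periods 11–19: 381 + 36 + 55 + 342 + 340 + 19 + 164 + 439 + 49 = 1825
Divide by 9: 1825 / 9 = 202.78

202.78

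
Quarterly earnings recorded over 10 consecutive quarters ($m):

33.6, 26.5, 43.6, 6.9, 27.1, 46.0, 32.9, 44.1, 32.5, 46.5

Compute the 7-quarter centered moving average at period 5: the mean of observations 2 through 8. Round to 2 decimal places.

32.44

Sum of periods 2–8: 26.5 + 43.6 + 6.9 + 27.1 + 46.0 + 32.9 + 44.1 = 227.1
Divide by 7: 227.1 / 7 = 32.44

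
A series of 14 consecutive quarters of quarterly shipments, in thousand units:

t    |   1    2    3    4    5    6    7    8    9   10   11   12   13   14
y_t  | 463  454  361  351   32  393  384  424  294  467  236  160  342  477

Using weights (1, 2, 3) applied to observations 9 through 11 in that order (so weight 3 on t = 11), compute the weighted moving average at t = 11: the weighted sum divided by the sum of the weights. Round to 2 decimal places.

322.67

Weighted sum: 1·294 + 2·467 + 3·236 = 294 + 934 + 708 = 1936
Weight total: 1 + 2 + 3 = 6
WMA = 1936 / 6 = 322.67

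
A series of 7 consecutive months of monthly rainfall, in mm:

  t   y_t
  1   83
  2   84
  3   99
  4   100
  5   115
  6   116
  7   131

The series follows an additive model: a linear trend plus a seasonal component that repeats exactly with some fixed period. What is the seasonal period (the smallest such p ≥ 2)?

First differences y_{t+1} − y_t: 1, 15, 1, 15, 1, 15, …
The difference pattern repeats every 2 terms and not for any smaller step, so p = 2.

2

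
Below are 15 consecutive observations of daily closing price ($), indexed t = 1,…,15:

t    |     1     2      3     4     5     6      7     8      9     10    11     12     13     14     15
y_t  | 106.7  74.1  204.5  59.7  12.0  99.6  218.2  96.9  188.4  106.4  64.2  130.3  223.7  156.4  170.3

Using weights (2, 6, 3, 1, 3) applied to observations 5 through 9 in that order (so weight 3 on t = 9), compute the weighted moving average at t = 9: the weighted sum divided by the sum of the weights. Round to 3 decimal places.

129.220

Weighted sum: 2·12.0 + 6·99.6 + 3·218.2 + 1·96.9 + 3·188.4 = 24.0 + 597.6 + 654.6 + 96.9 + 565.2 = 1938.3
Weight total: 2 + 6 + 3 + 1 + 3 = 15
WMA = 1938.3 / 15 = 129.220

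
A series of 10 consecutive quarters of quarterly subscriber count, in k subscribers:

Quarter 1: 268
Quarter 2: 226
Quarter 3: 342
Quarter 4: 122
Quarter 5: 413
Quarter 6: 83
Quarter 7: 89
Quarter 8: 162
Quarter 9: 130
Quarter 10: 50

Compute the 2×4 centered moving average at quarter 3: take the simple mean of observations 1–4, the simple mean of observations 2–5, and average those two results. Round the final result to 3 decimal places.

257.625

Sum over 1–4: 268 + 226 + 342 + 122 = 958
Sum over 2–5: 226 + 342 + 122 + 413 = 1103
CMA at t=3 = (958 + 1103) / (2·4) = 2061 / 8 = 257.625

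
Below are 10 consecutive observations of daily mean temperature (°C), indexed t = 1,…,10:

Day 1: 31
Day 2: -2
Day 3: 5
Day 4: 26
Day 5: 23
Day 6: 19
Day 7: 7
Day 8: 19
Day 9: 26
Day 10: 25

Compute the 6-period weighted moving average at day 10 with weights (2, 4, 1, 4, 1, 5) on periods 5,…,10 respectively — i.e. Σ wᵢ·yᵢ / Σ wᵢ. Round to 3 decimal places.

Weighted sum: 2·23 + 4·19 + 1·7 + 4·19 + 1·26 + 5·25 = 46 + 76 + 7 + 76 + 26 + 125 = 356
Weight total: 2 + 4 + 1 + 4 + 1 + 5 = 17
WMA = 356 / 17 = 20.941

20.941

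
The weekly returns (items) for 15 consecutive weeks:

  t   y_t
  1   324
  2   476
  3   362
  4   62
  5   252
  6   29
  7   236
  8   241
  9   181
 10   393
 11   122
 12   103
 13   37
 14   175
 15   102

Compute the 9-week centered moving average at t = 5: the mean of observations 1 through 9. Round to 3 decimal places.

Sum of periods 1–9: 324 + 476 + 362 + 62 + 252 + 29 + 236 + 241 + 181 = 2163
Divide by 9: 2163 / 9 = 240.333

240.333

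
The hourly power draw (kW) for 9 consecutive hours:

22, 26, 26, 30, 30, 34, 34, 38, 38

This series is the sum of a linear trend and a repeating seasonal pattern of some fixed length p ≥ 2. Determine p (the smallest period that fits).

2

First differences y_{t+1} − y_t: 4, 0, 4, 0, 4, 0, …
The difference pattern repeats every 2 terms and not for any smaller step, so p = 2.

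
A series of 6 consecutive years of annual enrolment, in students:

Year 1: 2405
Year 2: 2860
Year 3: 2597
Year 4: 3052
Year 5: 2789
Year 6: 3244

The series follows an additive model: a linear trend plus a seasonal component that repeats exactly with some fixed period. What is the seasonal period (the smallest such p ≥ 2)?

2

First differences y_{t+1} − y_t: 455, -263, 455, -263, 455, …
The difference pattern repeats every 2 terms and not for any smaller step, so p = 2.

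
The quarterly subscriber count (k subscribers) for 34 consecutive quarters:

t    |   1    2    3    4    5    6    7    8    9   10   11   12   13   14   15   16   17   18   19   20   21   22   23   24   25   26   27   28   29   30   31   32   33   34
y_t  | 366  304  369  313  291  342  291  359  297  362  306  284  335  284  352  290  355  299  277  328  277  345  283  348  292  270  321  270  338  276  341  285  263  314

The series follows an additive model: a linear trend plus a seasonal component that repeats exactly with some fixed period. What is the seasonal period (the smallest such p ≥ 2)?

First differences y_{t+1} − y_t: -62, 65, -56, -22, 51, -51, 68, -62, 65, -56, -22, 51, -51, 68, -62, 65, …
The difference pattern repeats every 7 terms and not for any smaller step, so p = 7.

7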